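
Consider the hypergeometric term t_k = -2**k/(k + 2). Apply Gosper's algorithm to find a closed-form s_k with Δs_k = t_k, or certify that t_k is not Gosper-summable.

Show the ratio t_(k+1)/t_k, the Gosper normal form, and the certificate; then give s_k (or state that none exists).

Step 1: r(k) = 2*(k + 2)/(k + 3).
Gosper form: A/B · C(k+1)/C(k) with A=2*k + 4, B=k + 3, C=1.
Set up (2*k + 4)·f(k+1) − (k + 2)·f(k) − (1) = 0.
Degrees (1,1,0) ⇒ d ≤ -1.
deg f ≤ -1 is impossible — no certificate.

not Gosper-summable; s_k does not exist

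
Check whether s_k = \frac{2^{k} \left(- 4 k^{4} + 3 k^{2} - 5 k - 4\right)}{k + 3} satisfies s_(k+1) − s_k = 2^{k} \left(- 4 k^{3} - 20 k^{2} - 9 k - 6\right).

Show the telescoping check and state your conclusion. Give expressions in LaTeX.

s_(k+1) = 2**(k + 1)*(-5*k - 4*(k + 1)**4 + 3*(k + 1)**2 - 9)/(k + 4)
s_(k+1) − s_k = 2**k*(-4*k**5 - 40*k**4 - 141*k**3 - 163*k**2 - 86*k - 44)/(k**2 + 7*k + 12)
(s_(k+1) − s_k) − t_k = 2**(k + 1)*(4*k**4 + 28*k**3 + 73*k**2 + 32*k + 14)/(k**2 + 7*k + 12)

Invalid: residual \frac{2^{k + 1} \left(4 k^{4} + 28 k^{3} + 73 k^{2} + 32 k + 14\right)}{k^{2} + 7 k + 12} ≠ 0.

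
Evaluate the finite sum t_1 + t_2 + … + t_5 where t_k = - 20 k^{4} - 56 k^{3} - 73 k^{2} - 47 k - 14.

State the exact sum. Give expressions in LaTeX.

Σ = -36970

Ratio r(k) = (20*k**4 + 136*k**3 + 361*k**2 + 441*k + 210)/(20*k**4 + 56*k**3 + 73*k**2 + 47*k + 14).
Take A(k)=1, B(k)=1, C(k)=k**4 + 14*k**3/5 + 73*k**2/20 + 47*k/20 + 7/10.
Need (1)·f(k+1) − (1)·f(k) = k**4 + 14*k**3/5 + 73*k**2/20 + 47*k/20 + 7/10.
Degrees (0,0,4) ⇒ d ≤ 5.
Match coefficients ⇒ f(k) = k*(2*k**2 - k + 1)*(2*k**2 + 3*k + 2)/20.
Get s_k = R·t_k = k*(-4*k**4 - 4*k**3 - 3*k**2 - k - 2) with R(k) = B(k−1)f(k)/C(k) = k*(2*k**2 - k + 1)/(10*k**2 + 13*k + 7).
s_(k+1) − s_k = -20*k**4 - 56*k**3 - 73*k**2 - 47*k - 14 = t_k.
Σ_(k=1)^(5) t_k = s_(6) − s_(1) = -36984 − (-14) = -36970.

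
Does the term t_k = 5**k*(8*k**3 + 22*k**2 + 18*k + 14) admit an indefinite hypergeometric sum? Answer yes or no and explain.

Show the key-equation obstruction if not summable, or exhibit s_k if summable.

r(k) = 5*(4*k**3 + 23*k**2 + 43*k + 31)/(4*k**3 + 11*k**2 + 9*k + 7) after simplifying.
Gosper form: A/B · C(k+1)/C(k) with A=5, B=1, C=k**3 + 11*k**2/4 + 9*k/4 + 7/4.
Set up (5)·f(k+1) − (1)·f(k) − (k**3 + 11*k**2/4 + 9*k/4 + 7/4) = 0.
Degrees (0,0,3) ⇒ d ≤ 3.
Match coefficients ⇒ f(k) = (2*k**3 - 2*k**2 + 2*k + 1)/8.
Get s_k = R·t_k = 5**k*(2*k**3 - 2*k**2 + 2*k + 1) with R(k) = B(k−1)f(k)/C(k) = (2*k**3 - 2*k**2 + 2*k + 1)/(2*(4*k**3 + 11*k**2 + 9*k + 7)).
Δs = 5**k*(8*k**3 + 22*k**2 + 18*k + 14), as required.

Yes. s_k = 5**k*(2*k**3 - 2*k**2 + 2*k + 1).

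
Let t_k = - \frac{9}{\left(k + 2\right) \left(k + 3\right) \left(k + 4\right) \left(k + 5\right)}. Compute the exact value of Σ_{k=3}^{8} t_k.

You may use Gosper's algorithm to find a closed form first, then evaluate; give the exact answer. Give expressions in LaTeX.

Compute t_(k+1)/t_k: get (k + 2)/(k + 6).
A = k + 2, B = k + 6, C = 1.
Set up (k + 2)·f(k+1) − (k + 5)·f(k) − (1) = 0.
deg f ≤ 3 (via 1,1,0).
Solving with deg f ≤ 3: f(k) = k*(k**2 + 9*k + 26)/72.
Then R = B(k−1)f/C = k*(k + 5)*(k**2 + 9*k + 26)/72, so s_k = R(k)·t_k = k*(-k**2 - 9*k - 26)/(8*(k + 2)*(k + 3)*(k + 4)).
Verify: -9/(k**4 + 14*k**3 + 71*k**2 + 154*k + 120) matches t_k.
Evaluate s at k=9 and k=3: -141/1144 and -31/280; difference -251/20020.

Σ = -251/20020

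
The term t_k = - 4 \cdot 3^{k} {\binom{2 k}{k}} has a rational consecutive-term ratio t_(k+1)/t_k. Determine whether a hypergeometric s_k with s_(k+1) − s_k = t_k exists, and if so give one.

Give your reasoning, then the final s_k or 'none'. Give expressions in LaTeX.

not Gosper-summable; s_k does not exist

The ratio is 6*(2*k + 1)/(k + 1).
Take A(k)=12*k + 6, B(k)=k + 1, C(k)=1.
Need (12*k + 6)·f(k+1) − (k)·f(k) = 1.
deg f ≤ -1 (via 1,1,0).
d = -1 < 0 ⇒ no nonzero polynomial f; not summable.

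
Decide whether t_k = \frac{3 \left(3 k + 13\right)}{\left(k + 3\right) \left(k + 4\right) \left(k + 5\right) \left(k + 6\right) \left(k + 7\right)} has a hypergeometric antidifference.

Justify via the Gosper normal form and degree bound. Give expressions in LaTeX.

Ratio r(k) = (k + 3)*(3*k + 16)/((k + 8)*(3*k + 13)).
So A=k + 3 and B=k + 8, with C=k + 13/3.
f must satisfy (k + 3)·f(k+1) − (k + 7)·f(k) = k + 13/3.
Degrees (1,1,1) ⇒ d ≤ 4.
Coefficient equations give f(k) = k*(k + 4)*(k**2 + 14*k + 63)/270.
Then R = B(k−1)f/C = k*(k + 4)*(k + 7)*(k**2 + 14*k + 63)/(90*(3*k + 13)), so s_k = R(k)·t_k = k*(k**2 + 14*k + 63)/(30*(k**3 + 14*k**2 + 63*k + 90)).
Δs = 3*(3*k + 13)/(k**5 + 25*k**4 + 245*k**3 + 1175*k**2 + 2754*k + 2520), as required.

Yes. s_k = \frac{k \left(k^{2} + 14 k + 63\right)}{30 \left(k^{3} + 14 k^{2} + 63 k + 90\right)}.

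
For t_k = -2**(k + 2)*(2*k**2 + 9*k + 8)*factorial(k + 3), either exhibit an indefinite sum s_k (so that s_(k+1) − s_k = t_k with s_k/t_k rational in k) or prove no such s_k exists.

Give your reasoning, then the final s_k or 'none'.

Compute t_(k+1)/t_k: get 2*(2*k**3 + 21*k**2 + 71*k + 76)/(2*k**2 + 9*k + 8).
A = 2*k + 8, B = 1, C = k**2 + 9*k/2 + 4.
Need (2*k + 8)·f(k+1) − (1)·f(k) = k**2 + 9*k/2 + 4.
Degrees (1,0,2) ⇒ d ≤ 1.
A polynomial solution: f(k) = k/2.
So s_k = (B(k−1)f/C)·t_k = (k/(2*k**2 + 9*k + 8))·t_k = -2**(k + 2)*k*factorial(k + 3).
Check: Δs_k = -2**(k + 2)*(2*k**2 + 9*k + 8)*factorial(k + 3). ✓

s_k = -2**(k + 2)*k*factorial(k + 3)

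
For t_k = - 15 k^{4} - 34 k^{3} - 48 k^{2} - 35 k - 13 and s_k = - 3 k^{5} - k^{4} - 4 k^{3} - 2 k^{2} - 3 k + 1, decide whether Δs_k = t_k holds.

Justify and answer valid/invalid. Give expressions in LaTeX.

s_(k+1) = -3*k**5 - 16*k**4 - 38*k**3 - 50*k**2 - 38*k - 12
s_(k+1) − s_k = -15*k**4 - 34*k**3 - 48*k**2 - 35*k - 13
(s_(k+1) − s_k) − t_k = 0

Valid — Δs_k = t_k.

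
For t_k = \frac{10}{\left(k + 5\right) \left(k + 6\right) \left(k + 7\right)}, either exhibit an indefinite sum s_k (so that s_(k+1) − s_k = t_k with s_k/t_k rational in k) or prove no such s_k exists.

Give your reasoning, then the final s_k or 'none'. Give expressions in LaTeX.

Step 1: r(k) = (k + 5)/(k + 8).
Factor: A=k + 5; B=k + 8; C=1.
Key eq: (k + 5)·f(k+1) = (k + 7)·f(k) + (1).
deg f ≤ 2 (via 1,1,0).
Solve for f: f(k) = k*(k + 11)/60 (degree 2 ≤ 2).
Certificate R = B(k−1)f/C = k*(k + 7)*(k + 11)/60 gives s_k = k*(k + 11)/(6*(k + 5)*(k + 6)).
Δs = 10/(k**3 + 18*k**2 + 107*k + 210), as required.

s_k = \frac{k \left(k + 11\right)}{6 \left(k + 5\right) \left(k + 6\right)}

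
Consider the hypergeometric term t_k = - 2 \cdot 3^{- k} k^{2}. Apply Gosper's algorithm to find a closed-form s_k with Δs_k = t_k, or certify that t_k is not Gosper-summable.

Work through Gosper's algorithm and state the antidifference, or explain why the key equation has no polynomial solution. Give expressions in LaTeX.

Compute t_(k+1)/t_k: get (k + 1)**2/(3*k**2).
Factor: A=1/3; B=1; C=k**2.
Need (1/3)·f(k+1) − (1)·f(k) = k**2.
d = 2 from the (0,0,2) case.
Coefficient equations give f(k) = -3*(k**2 + k + 1)/2.
R(k) = B(k−1)·f(k)/C(k) = -3*(k**2 + k + 1)/(2*k**2); s_k = R·t_k = 3**(1 - k)*(k**2 + k + 1).
Δs = -2*k**2/3**k, as required.

s_k = 3^{1 - k} \left(k^{2} + k + 1\right)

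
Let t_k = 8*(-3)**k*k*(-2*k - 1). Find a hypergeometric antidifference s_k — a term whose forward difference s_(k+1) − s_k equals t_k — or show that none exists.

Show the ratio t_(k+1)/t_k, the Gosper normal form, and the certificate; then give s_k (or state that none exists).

Step 1: r(k) = -3*(k + 1)*(2*k + 3)/(k*(2*k + 1)).
Normal form (A,B,C) = (-3, 1, k**2 + k/2).
Set up (-3)·f(k+1) − (1)·f(k) − (k**2 + k/2) = 0.
From deg A=0, deg B=0, deg C=2: d=2.
Coefficient equations give f(k) = -k*(k - 1)/4.
Get s_k = R·t_k = 4*(-3)**k*k*(k - 1) with R(k) = B(k−1)f(k)/C(k) = -(k - 1)/(2*(2*k + 1)).
Verify: 8*(-3)**k*k*(-2*k - 1) matches t_k.

s_k = 4*(-3)**k*k*(k - 1)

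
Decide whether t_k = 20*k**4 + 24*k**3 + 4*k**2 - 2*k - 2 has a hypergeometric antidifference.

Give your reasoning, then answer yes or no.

Compute t_(k+1)/t_k: get (10*k**4 + 52*k**3 + 98*k**2 + 79*k + 22)/(10*k**4 + 12*k**3 + 2*k**2 - k - 1).
Factor: A=1; B=1; C=k**4 + 6*k**3/5 + k**2/5 - k/10 - 1/10.
Set up (1)·f(k+1) − (1)·f(k) − (k**4 + 6*k**3/5 + k**2/5 - k/10 - 1/10) = 0.
Degrees (0,0,4) ⇒ d ≤ 5.
Coefficient equations give f(k) = k*(k + 1)*(4*k**3 - 8*k**2 + 4*k - 1)/20.
R(k) = B(k−1)·f(k)/C(k) = k*(4*k**3 - 8*k**2 + 4*k - 1)/(2*(10*k**3 + 2*k**2 - 1)); s_k = R·t_k = k*(4*k**4 - 4*k**3 - 4*k**2 + 3*k - 1).
s_(k+1) − s_k = 20*k**4 + 24*k**3 + 4*k**2 - 2*k - 2 = t_k.

Yes. s_k = k*(4*k**4 - 4*k**3 - 4*k**2 + 3*k - 1).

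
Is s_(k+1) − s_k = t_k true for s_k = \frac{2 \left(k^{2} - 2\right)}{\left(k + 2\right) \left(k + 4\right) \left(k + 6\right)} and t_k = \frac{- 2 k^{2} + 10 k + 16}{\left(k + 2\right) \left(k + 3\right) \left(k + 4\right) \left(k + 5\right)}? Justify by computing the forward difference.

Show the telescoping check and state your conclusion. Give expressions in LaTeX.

Invalid: residual \frac{12 \left(k^{3} + 3 k^{2} - 20 k - 29\right)}{k^{6} + 27 k^{5} + 295 k^{4} + 1665 k^{3} + 5104 k^{2} + 8028 k + 5040} ≠ 0.

s_(k+1) = 2*((k + 1)**2 - 2)/((k + 3)*(k + 5)*(k + 7))
s_(k+1) − s_k = 2*(-k**4 - 2*k**3 + 49*k**2 + 194*k + 162)/(k**6 + 27*k**5 + 295*k**4 + 1665*k**3 + 5104*k**2 + 8028*k + 5040)
(s_(k+1) − s_k) − t_k = 12*(k**3 + 3*k**2 - 20*k - 29)/(k**6 + 27*k**5 + 295*k**4 + 1665*k**3 + 5104*k**2 + 8028*k + 5040)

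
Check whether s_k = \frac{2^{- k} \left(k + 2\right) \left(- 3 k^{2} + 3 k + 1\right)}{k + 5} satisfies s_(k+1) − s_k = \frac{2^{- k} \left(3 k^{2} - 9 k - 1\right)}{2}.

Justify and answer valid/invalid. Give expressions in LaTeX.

s_(k+1) = (k + 3)*(3*k - 3*(k + 1)**2 + 4)/(2*2**k*(k + 6))
s_(k+1) − s_k = (3*k**4 + 15*k**3 - 46*k**2 - 125*k - 9)/(2*2**k*(k**2 + 11*k + 30))
(s_(k+1) − s_k) − t_k = 3*(-3*k**3 - 12*k**2 + 52*k + 7)/(2*2**k*(k**2 + 11*k + 30))

Invalid: residual \frac{3 \cdot 2^{- k} \left(- 3 k^{3} - 12 k^{2} + 52 k + 7\right)}{2 \left(k^{2} + 11 k + 30\right)} ≠ 0.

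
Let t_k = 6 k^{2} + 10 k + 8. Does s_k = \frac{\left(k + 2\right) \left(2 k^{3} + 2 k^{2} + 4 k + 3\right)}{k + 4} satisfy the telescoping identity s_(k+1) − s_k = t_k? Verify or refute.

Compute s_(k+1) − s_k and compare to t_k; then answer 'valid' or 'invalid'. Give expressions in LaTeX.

Invalid: residual \frac{2 \left(- 4 k^{3} - 32 k^{2} - 44 k - 29\right)}{k^{2} + 9 k + 20} ≠ 0.

s_(k+1) = (2*k**4 + 14*k**3 + 38*k**2 + 53*k + 33)/(k + 5)
s_(k+1) − s_k = 2*(3*k**4 + 28*k**3 + 77*k**2 + 92*k + 51)/(k**2 + 9*k + 20)
(s_(k+1) − s_k) − t_k = 2*(-4*k**3 - 32*k**2 - 44*k - 29)/(k**2 + 9*k + 20)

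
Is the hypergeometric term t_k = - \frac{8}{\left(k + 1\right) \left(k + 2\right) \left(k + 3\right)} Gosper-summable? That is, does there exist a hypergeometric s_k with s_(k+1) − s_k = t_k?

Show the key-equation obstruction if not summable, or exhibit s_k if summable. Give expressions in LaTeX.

The ratio is (k + 1)/(k + 4).
Normal form (A,B,C) = (k + 1, k + 4, 1).
Key eq: (k + 1)·f(k+1) = (k + 3)·f(k) + (1).
From deg A=1, deg B=1, deg C=0: d=2.
Match coefficients ⇒ f(k) = k*(k + 3)/4.
Certificate R = B(k−1)f/C = k*(k + 3)**2/4 gives s_k = 2*k*(-k - 3)/((k + 1)*(k + 2)).
Check: Δs_k = -8/(k**3 + 6*k**2 + 11*k + 6). ✓

Yes. s_k = \frac{2 k \left(- k - 3\right)}{\left(k + 1\right) \left(k + 2\right)}.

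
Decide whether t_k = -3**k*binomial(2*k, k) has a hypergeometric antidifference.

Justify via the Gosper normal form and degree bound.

Compute t_(k+1)/t_k: get 6*(2*k + 1)/(k + 1).
A = 12*k + 6, B = k + 1, C = 1.
Key eq: (12*k + 6)·f(k+1) = (k)·f(k) + (1).
Bound: deg f ≤ -1.
deg f ≤ -1 is impossible — no certificate.

No — negative degree bound, so no certificate f.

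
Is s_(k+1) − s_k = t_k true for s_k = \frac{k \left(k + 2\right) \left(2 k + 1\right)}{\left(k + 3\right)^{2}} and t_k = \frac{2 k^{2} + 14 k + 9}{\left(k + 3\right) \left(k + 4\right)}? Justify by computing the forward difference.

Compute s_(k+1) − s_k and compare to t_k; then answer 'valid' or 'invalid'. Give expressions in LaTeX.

Invalid: residual \frac{- 11 k^{2} - 47 k - 27}{k^{4} + 14 k^{3} + 73 k^{2} + 168 k + 144} ≠ 0.

s_(k+1) = (k + 1)*(k + 3)*(2*k + 3)/(k + 4)**2
s_(k+1) − s_k = (-k*(k + 2)*(k + 4)**2*(2*k + 1) + (k + 1)*(k + 3)**3*(2*k + 3))/((k + 3)**2*(k + 4)**2)
(s_(k+1) − s_k) − t_k = (-11*k**2 - 47*k - 27)/(k**4 + 14*k**3 + 73*k**2 + 168*k + 144)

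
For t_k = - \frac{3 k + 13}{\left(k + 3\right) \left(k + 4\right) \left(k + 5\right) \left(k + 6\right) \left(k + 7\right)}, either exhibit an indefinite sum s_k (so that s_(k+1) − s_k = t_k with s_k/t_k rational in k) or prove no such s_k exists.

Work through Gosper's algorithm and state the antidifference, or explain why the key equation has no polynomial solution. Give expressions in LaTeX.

r(k) = (k + 3)*(3*k + 16)/((k + 8)*(3*k + 13)) after simplifying.
Factor: A=k + 3; B=k + 8; C=k + 13/3.
Set up (k + 3)·f(k+1) − (k + 7)·f(k) − (k + 13/3) = 0.
d = 4 from the (1,1,1) case.
Match coefficients ⇒ f(k) = k*(k + 4)*(k**2 + 14*k + 63)/270.
Then R = B(k−1)f/C = k*(k + 4)*(k + 7)*(k**2 + 14*k + 63)/(90*(3*k + 13)), so s_k = R(k)·t_k = k*(-k**2 - 14*k - 63)/(90*(k**3 + 14*k**2 + 63*k + 90)).
Δs = (-3*k - 13)/(k**5 + 25*k**4 + 245*k**3 + 1175*k**2 + 2754*k + 2520), as required.

s_k = \frac{k \left(- k^{2} - 14 k - 63\right)}{90 \left(k^{3} + 14 k^{2} + 63 k + 90\right)}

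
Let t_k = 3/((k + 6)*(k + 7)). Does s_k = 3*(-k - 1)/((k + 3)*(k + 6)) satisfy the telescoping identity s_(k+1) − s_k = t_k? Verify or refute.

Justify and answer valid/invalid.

s_(k+1) = 3*(-k - 2)/((k + 4)*(k + 7))
s_(k+1) − s_k = 3*(k**2 + 3*k - 8)/(k**4 + 20*k**3 + 145*k**2 + 450*k + 504)
(s_(k+1) − s_k) − t_k = 12*(-k - 5)/(k**4 + 20*k**3 + 145*k**2 + 450*k + 504)

Invalid: residual 12*(-k - 5)/(k**4 + 20*k**3 + 145*k**2 + 450*k + 504) ≠ 0.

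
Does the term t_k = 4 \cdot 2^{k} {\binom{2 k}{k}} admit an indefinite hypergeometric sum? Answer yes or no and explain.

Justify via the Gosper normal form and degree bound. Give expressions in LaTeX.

No — negative degree bound, so no certificate f.

t_(k+1)/t_k = 4*(2*k + 1)/(k + 1).
A = 8*k + 4, B = k + 1, C = 1.
Key eq: (8*k + 4)·f(k+1) = (k)·f(k) + (1).
Bound: deg f ≤ -1.
Negative degree bound (-1): no f exists, t_k not Gosper-summable.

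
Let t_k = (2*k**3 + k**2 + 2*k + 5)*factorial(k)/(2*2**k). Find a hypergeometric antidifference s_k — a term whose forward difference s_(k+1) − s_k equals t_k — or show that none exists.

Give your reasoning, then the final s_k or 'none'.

Step 1: r(k) = (k + 1)*(2*k + 2*(k + 1)**3 + (k + 1)**2 + 7)/(2*(2*k**3 + k**2 + 2*k + 5)).
Factor: A=k/2 + 1/2; B=1; C=k**3 + k**2/2 + k + 5/2.
f must satisfy (k/2 + 1/2)·f(k+1) − (1)·f(k) = k**3 + k**2/2 + k + 5/2.
d = 2 from the (1,0,3) case.
Match coefficients ⇒ f(k) = 2*k**2 - k - 4.
Certificate R = B(k−1)f/C = 2*(2*k**2 - k - 4)/(2*k**3 + k**2 + 2*k + 5) gives s_k = (2*k**2 - k - 4)*factorial(k)/2**k.
Verify: (2*k**3 + k**2 + 2*k + 5)*factorial(k)/(2*2**k) matches t_k.

s_k = (2*k**2 - k - 4)*factorial(k)/2**k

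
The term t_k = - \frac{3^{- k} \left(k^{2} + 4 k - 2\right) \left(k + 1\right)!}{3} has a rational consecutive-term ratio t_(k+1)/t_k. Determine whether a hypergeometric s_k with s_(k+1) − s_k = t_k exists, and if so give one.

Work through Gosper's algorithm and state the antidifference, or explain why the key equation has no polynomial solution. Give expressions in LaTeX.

s_k = - 3^{- k} \left(k + 4\right) \left(k + 1\right)!

The ratio is (k + 2)*(4*k + (k + 1)**2 + 2)/(3*(k**2 + 4*k - 2)).
Take A(k)=k/3 + 2/3, B(k)=1, C(k)=k**2 + 4*k - 2.
Need (k/3 + 2/3)·f(k+1) − (1)·f(k) = k**2 + 4*k - 2.
From deg A=1, deg B=0, deg C=2: d=1.
Match coefficients ⇒ f(k) = 3*(k + 4).
R(k) = B(k−1)·f(k)/C(k) = 3*(k + 4)/(k**2 + 4*k - 2); s_k = R·t_k = -(k + 4)*factorial(k + 1)/3**k.
Δs = -(k**2 + 4*k - 2)*factorial(k + 1)/(3*3**k), as required.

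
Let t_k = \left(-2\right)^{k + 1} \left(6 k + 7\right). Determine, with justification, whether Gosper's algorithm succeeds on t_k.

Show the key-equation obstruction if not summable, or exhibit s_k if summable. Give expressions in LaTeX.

r(k) = 2*(-6*k - 13)/(6*k + 7) after simplifying.
Factor: A=-2; B=1; C=k + 7/6.
Set up (-2)·f(k+1) − (1)·f(k) − (k + 7/6) = 0.
Degrees (0,0,1) ⇒ d ≤ 1.
A polynomial solution: f(k) = -(2*k + 1)/6.
Certificate R = B(k−1)f/C = -(2*k + 1)/(6*k + 7) gives s_k = 2*(-2)**k*(2*k + 1).
Check: Δs_k = (-2)**(k + 1)*(6*k + 7). ✓

Yes. s_k = 2 \left(-2\right)^{k} \left(2 k + 1\right).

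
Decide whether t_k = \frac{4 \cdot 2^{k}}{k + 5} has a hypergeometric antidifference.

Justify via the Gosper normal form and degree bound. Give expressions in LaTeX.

No. Not Gosper-summable.

t_(k+1)/t_k = 2*(k + 5)/(k + 6).
So A=2*k + 10 and B=k + 6, with C=1.
Solve (2*k + 10)·f(k+1) − (k + 5)·f(k) = 1.
Degrees (1,1,0) ⇒ d ≤ -1.
Bound -1 < 0, so the key equation has no polynomial solution.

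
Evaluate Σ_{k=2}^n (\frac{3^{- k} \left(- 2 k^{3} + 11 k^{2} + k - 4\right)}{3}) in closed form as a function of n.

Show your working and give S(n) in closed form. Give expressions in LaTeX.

S(n) = 3^{- n - 1} \left(5 \cdot 3^{n} + n^{3} - n^{2} - 8 n - 7\right)

Step 1: r(k) = (2*k**3 - 5*k**2 - 17*k - 6)/(3*(2*k**3 - 11*k**2 - k + 4)).
So A=1/3 and B=1, with C=k**3 - 11*k**2/2 - k/2 + 2.
Key eq: (1/3)·f(k+1) = (1)·f(k) + (k**3 - 11*k**2/2 - k/2 + 2).
d = 3 from the (0,0,3) case.
Solve for f: f(k) = -3*(k**3 - 4*k**2 - 3*k - 1)/2 (degree 3 ≤ 3).
R(k) = B(k−1)·f(k)/C(k) = -3*(k**3 - 4*k**2 - 3*k - 1)/(2*k**3 - 11*k**2 - k + 4); s_k = R·t_k = (k**3 - 4*k**2 - 3*k - 1)/3**k.
Verify: (-2*k**3 + 11*k**2 + k - 4)/(3*3**k) matches t_k.
Evaluate: s_(n+1) = 3**(-n - 1)*(n**3 - n**2 - 8*n - 7); subtract s_(2) = -5/3 ⇒ S(n) = 3**(-n - 1)*(5*3**n + n**3 - n**2 - 8*n - 7).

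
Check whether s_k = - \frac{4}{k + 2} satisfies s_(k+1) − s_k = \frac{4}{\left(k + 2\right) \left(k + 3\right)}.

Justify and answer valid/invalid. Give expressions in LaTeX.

valid (s_(k+1) − s_k reduces to t_k)

s_(k+1) = -4/(k + 3)
s_(k+1) − s_k = 4/((k + 2)*(k + 3))
(s_(k+1) − s_k) − t_k = 0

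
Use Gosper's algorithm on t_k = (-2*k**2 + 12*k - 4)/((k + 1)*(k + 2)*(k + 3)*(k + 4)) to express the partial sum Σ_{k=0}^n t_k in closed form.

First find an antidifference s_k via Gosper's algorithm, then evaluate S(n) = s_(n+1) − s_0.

S(n) = (-n**3 + 3*n**2 - 20*n - 24)/(6*(n**3 + 9*n**2 + 26*n + 24))

Step 1: r(k) = (k**3 - 3*k**2 - 7*k - 3)/(k**3 - k**2 - 28*k + 10).
Gosper form: A/B · C(k+1)/C(k) with A=k + 1, B=k + 5, C=k**2 - 6*k + 2.
f must satisfy (k + 1)·f(k+1) − (k + 4)·f(k) = k**2 - 6*k + 2.
deg f ≤ 3 (via 1,1,2).
Coefficient equations give f(k) = k*(k**2 - 6*k + 29)/12.
Get s_k = R·t_k = -k*(k**2 - 6*k + 29)/(6*(k + 1)*(k + 2)*(k + 3)) with R(k) = B(k−1)f(k)/C(k) = k*(k + 4)*(k**2 - 6*k + 29)/(12*(k**2 - 6*k + 2)).
s_(k+1) − s_k = 2*(-k**2 + 6*k - 2)/(k**4 + 10*k**3 + 35*k**2 + 50*k + 24) = t_k.
Evaluate: s_(n+1) = (-n**3 + 3*n**2 - 20*n - 24)/(6*(n**3 + 9*n**2 + 26*n + 24)); subtract s_(0) = 0 ⇒ S(n) = (-n**3 + 3*n**2 - 20*n - 24)/(6*(n**3 + 9*n**2 + 26*n + 24)).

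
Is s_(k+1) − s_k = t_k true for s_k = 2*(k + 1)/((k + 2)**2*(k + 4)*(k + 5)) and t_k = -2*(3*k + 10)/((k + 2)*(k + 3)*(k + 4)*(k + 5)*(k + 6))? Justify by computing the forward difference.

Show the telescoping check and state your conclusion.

s_(k+1) = 2*(k + 2)/((k + 3)**2*(k + 5)*(k + 6))
s_(k+1) − s_k = 2*(-(k + 1)*(k + 3)**2*(k + 6) + (k + 2)**3*(k + 4))/((k + 2)**2*(k + 3)**2*(k + 4)*(k + 5)*(k + 6))
(s_(k+1) − s_k) − t_k = 2*(4*k**2 + 25*k + 38)/(k**7 + 25*k**6 + 261*k**5 + 1475*k**4 + 4874*k**3 + 9420*k**2 + 9864*k + 4320)

Invalid: residual 2*(4*k**2 + 25*k + 38)/(k**7 + 25*k**6 + 261*k**5 + 1475*k**4 + 4874*k**3 + 9420*k**2 + 9864*k + 4320) ≠ 0.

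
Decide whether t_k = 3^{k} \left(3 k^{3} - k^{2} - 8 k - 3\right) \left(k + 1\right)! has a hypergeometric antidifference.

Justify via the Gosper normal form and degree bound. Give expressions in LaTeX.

r(k) = 3*(3*k**4 + 14*k**3 + 15*k**2 - 11*k - 18)/(3*k**3 - k**2 - 8*k - 3) after simplifying.
Take A(k)=3*k + 6, B(k)=1, C(k)=k**3 - k**2/3 - 8*k/3 - 1.
Key eq: (3*k + 6)·f(k+1) = (1)·f(k) + (k**3 - k**2/3 - 8*k/3 - 1).
Degrees (1,0,3) ⇒ d ≤ 2.
A polynomial solution: f(k) = (k - 3)*(k - 1)/3.
Certificate R = B(k−1)f/C = (k - 3)*(k - 1)/(3*k**3 - k**2 - 8*k - 3) gives s_k = 3**k*(k - 3)*(k - 1)*factorial(k + 1).
Δs = 3**k*(3*k**3 - k**2 - 8*k - 3)*factorial(k + 1), as required.

Yes. s_k = 3^{k} \left(k - 3\right) \left(k - 1\right) \left(k + 1\right)!.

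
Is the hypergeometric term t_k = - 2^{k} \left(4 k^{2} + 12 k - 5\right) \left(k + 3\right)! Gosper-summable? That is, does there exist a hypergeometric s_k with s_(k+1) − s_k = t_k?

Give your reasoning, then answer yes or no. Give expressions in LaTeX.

Yes. s_k = - 2^{k} \left(2 k - 3\right) \left(k + 3\right)!.

The ratio is 2*(4*k**3 + 36*k**2 + 91*k + 44)/(4*k**2 + 12*k - 5).
Gosper form: A/B · C(k+1)/C(k) with A=2*k + 8, B=1, C=k**2 + 3*k - 5/4.
Need (2*k + 8)·f(k+1) − (1)·f(k) = k**2 + 3*k - 5/4.
d = 1 from the (1,0,2) case.
Match coefficients ⇒ f(k) = (2*k - 3)/4.
Get s_k = R·t_k = -2**k*(2*k - 3)*factorial(k + 3) with R(k) = B(k−1)f(k)/C(k) = (2*k - 3)/(4*k**2 + 12*k - 5).
s_(k+1) − s_k = -2**k*(4*k**2 + 12*k - 5)*factorial(k + 3) = t_k.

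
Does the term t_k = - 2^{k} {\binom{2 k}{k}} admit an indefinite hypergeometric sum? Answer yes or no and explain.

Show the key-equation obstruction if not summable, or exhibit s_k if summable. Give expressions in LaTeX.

t_(k+1)/t_k = 4*(2*k + 1)/(k + 1).
A = 8*k + 4, B = k + 1, C = 1.
f must satisfy (8*k + 4)·f(k+1) − (k)·f(k) = 1.
Degrees (1,1,0) ⇒ d ≤ -1.
deg f ≤ -1 is impossible — no certificate.

No; the degree bound rules out any f.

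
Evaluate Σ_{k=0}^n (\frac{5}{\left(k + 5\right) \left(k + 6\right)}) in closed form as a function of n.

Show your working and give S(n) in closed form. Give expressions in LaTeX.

Compute t_(k+1)/t_k: get (k + 5)/(k + 7).
A = k + 5, B = k + 7, C = 1.
Key eq: (k + 5)·f(k+1) = (k + 6)·f(k) + (1).
d = 1 from the (1,1,0) case.
Solve for f: f(k) = k/5 (degree 1 ≤ 1).
Certificate R = B(k−1)f/C = k*(k + 6)/5 gives s_k = k/(k + 5).
Check: Δs_k = 5/(k**2 + 11*k + 30). ✓
s_(n+1) = (n + 1)/(n + 6) and s_(0) = 0, so S(n) = (n + 1)/(n + 6).

S(n) = \frac{n + 1}{n + 6}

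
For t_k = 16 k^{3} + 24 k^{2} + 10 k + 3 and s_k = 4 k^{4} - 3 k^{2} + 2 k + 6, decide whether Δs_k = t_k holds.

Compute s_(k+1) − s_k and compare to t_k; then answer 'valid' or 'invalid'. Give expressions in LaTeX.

s_(k+1) = 2*k + 4*(k + 1)**4 - 3*(k + 1)**2 + 8
s_(k+1) − s_k = 16*k**3 + 24*k**2 + 10*k + 3
(s_(k+1) − s_k) − t_k = 0

valid (s_(k+1) − s_k reduces to t_k)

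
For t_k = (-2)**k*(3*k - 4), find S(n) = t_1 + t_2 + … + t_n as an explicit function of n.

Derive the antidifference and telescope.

r(k) = 2*(1 - 3*k)/(3*k - 4) after simplifying.
Take A(k)=-2, B(k)=1, C(k)=k - 4/3.
Solve (-2)·f(k+1) − (1)·f(k) = k - 4/3.
Bound: deg f ≤ 1.
Solving with deg f ≤ 1: f(k) = -(k - 2)/3.
R(k) = B(k−1)·f(k)/C(k) = -(k - 2)/(3*k - 4); s_k = R·t_k = (-2)**k*(2 - k).
Check: Δs_k = (-2)**k*(3*k - 4). ✓
s_(n+1) = (-2)**(n + 1)*(1 - n) and s_(1) = -2, so S(n) = 2*(-2)**n*n - 2*(-2)**n + 2.

S(n) = 2*(-2)**n*n - 2*(-2)**n + 2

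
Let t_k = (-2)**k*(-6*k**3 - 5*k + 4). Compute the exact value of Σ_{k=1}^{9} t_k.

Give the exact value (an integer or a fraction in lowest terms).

t_(k+1)/t_k = 2*(-5*k - 6*(k + 1)**3 - 1)/(6*k**3 + 5*k - 4).
Normal form (A,B,C) = (-2, 1, k**3 + 5*k/6 - 2/3).
f must satisfy (-2)·f(k+1) − (1)·f(k) = k**3 + 5*k/6 - 2/3.
From deg A=0, deg B=0, deg C=3: d=3.
Match coefficients ⇒ f(k) = -(2*k**3 - 4*k**2 + 3*k - 2)/6.
Then R = B(k−1)f/C = -(2*k**3 - 4*k**2 + 3*k - 2)/(6*k**3 + 5*k - 4), so s_k = R(k)·t_k = (-2)**k*(2*k**3 - 4*k**2 + 3*k - 2).
s_(k+1) − s_k = (-2)**k*(-6*k**3 - 5*k + 4) = t_k.
Σ_(k=1)^(9) t_k = s_(10) − s_(1) = 1667072 − (2) = 1667070.

Σ = 1667070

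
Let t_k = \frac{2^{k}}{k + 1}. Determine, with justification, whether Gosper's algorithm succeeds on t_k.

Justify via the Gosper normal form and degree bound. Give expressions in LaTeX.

No. Not Gosper-summable.

Ratio r(k) = 2*(k + 1)/(k + 2).
So A=2*k + 2 and B=k + 2, with C=1.
f must satisfy (2*k + 2)·f(k+1) − (k + 1)·f(k) = 1.
Bound: deg f ≤ -1.
Negative degree bound (-1): no f exists, t_k not Gosper-summable.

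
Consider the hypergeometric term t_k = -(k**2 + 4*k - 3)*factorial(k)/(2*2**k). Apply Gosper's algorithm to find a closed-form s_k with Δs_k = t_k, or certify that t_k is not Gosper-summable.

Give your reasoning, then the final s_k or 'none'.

s_k = -(k + 4)*factorial(k)/2**k

t_(k+1)/t_k = (k + 1)*(4*k + (k + 1)**2 + 1)/(2*(k**2 + 4*k - 3)).
Take A(k)=k/2 + 1/2, B(k)=1, C(k)=k**2 + 4*k - 3.
Need (k/2 + 1/2)·f(k+1) − (1)·f(k) = k**2 + 4*k - 3.
deg f ≤ 1 (via 1,0,2).
Match coefficients ⇒ f(k) = 2*(k + 4).
R(k) = B(k−1)·f(k)/C(k) = 2*(k + 4)/(k**2 + 4*k - 3); s_k = R·t_k = -(k + 4)*factorial(k)/2**k.
Check: Δs_k = -(k**2 + 4*k - 3)*factorial(k)/(2*2**k). ✓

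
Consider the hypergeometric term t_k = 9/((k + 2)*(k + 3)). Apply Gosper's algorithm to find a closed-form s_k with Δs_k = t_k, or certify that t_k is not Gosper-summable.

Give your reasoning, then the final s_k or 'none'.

s_k = 9*k/(2*(k + 2))

Compute t_(k+1)/t_k: get (k + 2)/(k + 4).
Normal form (A,B,C) = (k + 2, k + 4, 1).
f must satisfy (k + 2)·f(k+1) − (k + 3)·f(k) = 1.
d = 1 from the (1,1,0) case.
A polynomial solution: f(k) = k/2.
Certificate R = B(k−1)f/C = k*(k + 3)/2 gives s_k = 9*k/(2*(k + 2)).
Δs = 9/(k**2 + 5*k + 6), as required.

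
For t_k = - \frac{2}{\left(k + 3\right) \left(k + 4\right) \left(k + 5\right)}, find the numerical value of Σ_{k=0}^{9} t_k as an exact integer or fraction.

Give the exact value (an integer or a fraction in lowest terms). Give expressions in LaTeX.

Σ = -85/1092

Compute t_(k+1)/t_k: get (k + 3)/(k + 6).
Take A(k)=k + 3, B(k)=k + 6, C(k)=1.
Solve (k + 3)·f(k+1) − (k + 5)·f(k) = 1.
From deg A=1, deg B=1, deg C=0: d=2.
A polynomial solution: f(k) = k*(k + 7)/24.
Certificate R = B(k−1)f/C = k*(k + 5)*(k + 7)/24 gives s_k = k*(-k - 7)/(12*(k + 3)*(k + 4)).
Verify: -2/(k**3 + 12*k**2 + 47*k + 60) matches t_k.
Evaluate s at k=10 and k=0: -85/1092 and 0; difference -85/1092.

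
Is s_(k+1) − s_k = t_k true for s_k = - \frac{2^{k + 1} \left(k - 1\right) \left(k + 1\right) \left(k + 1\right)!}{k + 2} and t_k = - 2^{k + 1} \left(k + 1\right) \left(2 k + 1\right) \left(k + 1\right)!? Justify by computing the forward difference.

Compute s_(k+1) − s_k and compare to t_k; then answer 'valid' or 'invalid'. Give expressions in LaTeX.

Invalid: residual \frac{2^{k + 1} \left(2 k^{3} + 7 k^{2} + 6 k + 3\right) \left(k + 1\right)!}{\left(k + 2\right) \left(k + 3\right)} ≠ 0.

s_(k+1) = -2**(k + 2)*k*(k + 2)*factorial(k + 2)/(k + 3)
s_(k+1) − s_k = -2**(k + 1)*(2*k**4 + 11*k**3 + 21*k**2 + 17*k + 3)*factorial(k + 1)/((k + 2)*(k + 3))
(s_(k+1) − s_k) − t_k = 2**(k + 1)*(2*k**3 + 7*k**2 + 6*k + 3)*factorial(k + 1)/((k + 2)*(k + 3))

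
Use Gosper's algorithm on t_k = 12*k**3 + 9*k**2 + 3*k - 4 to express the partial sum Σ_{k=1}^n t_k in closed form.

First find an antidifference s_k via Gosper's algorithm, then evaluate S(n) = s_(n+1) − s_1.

S(n) = n*(3*n**3 + 9*n**2 + 9*n - 1)

t_(k+1)/t_k = (12*k**3 + 45*k**2 + 57*k + 20)/(12*k**3 + 9*k**2 + 3*k - 4).
A = 1, B = 1, C = k**3 + 3*k**2/4 + k/4 - 1/3.
Key eq: (1)·f(k+1) = (1)·f(k) + (k**3 + 3*k**2/4 + k/4 - 1/3).
d = 4 from the (0,0,3) case.
A polynomial solution: f(k) = k*(3*k**3 - 3*k**2 - 4)/12.
Then R = B(k−1)f/C = k*(3*k**3 - 3*k**2 - 4)/(12*k**3 + 9*k**2 + 3*k - 4), so s_k = R(k)·t_k = k*(3*k**3 - 3*k**2 - 4).
Check: Δs_k = 12*k**3 + 9*k**2 + 3*k - 4. ✓
Σ_(k=1)^n t_k = s_(n+1) − s_(1) = (3*n**4 + 9*n**3 + 9*n**2 - n - 4) − (-4), i.e. n*(3*n**3 + 9*n**2 + 9*n - 1).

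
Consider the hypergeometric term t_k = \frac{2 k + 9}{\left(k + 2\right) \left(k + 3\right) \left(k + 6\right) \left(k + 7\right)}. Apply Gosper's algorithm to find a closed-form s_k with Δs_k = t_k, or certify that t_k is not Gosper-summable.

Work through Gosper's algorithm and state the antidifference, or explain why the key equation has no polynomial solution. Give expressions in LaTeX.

s_k = \frac{k \left(k + 8\right)}{12 \left(k^{2} + 8 k + 12\right)}

The ratio is (k + 2)*(k + 6)*(2*k + 11)/((k + 4)*(k + 8)*(2*k + 9)).
Factor: A=k + 2; B=k + 8; C=k**3 + 27*k**2/2 + 121*k/2 + 90.
Need (k + 2)·f(k+1) − (k + 7)·f(k) = k**3 + 27*k**2/2 + 121*k/2 + 90.
d = 5 from the (1,1,3) case.
Coefficient equations give f(k) = k*(k + 3)*(k + 4)*(k + 5)*(k + 8)/24.
R(k) = B(k−1)·f(k)/C(k) = k*(k + 3)*(k + 7)*(k + 8)/(12*(2*k + 9)); s_k = R·t_k = k*(k + 8)/(12*(k**2 + 8*k + 12)).
Check: Δs_k = (2*k + 9)/(k**4 + 18*k**3 + 113*k**2 + 288*k + 252). ✓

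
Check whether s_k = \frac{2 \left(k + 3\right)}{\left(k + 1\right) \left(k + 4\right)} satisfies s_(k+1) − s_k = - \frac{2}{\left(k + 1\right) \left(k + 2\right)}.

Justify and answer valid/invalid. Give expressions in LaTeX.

s_(k+1) = 2*(k + 4)/((k + 2)*(k + 5))
s_(k+1) − s_k = 2*(-k**2 - 7*k - 14)/(k**4 + 12*k**3 + 49*k**2 + 78*k + 40)
(s_(k+1) − s_k) − t_k = 4*(k + 3)/(k**4 + 12*k**3 + 49*k**2 + 78*k + 40)

Invalid: residual \frac{4 \left(k + 3\right)}{k^{4} + 12 k^{3} + 49 k^{2} + 78 k + 40} ≠ 0.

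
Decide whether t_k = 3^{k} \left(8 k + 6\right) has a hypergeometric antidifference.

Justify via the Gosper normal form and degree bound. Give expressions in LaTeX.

Yes. s_k = 3^{k} \left(4 k - 3\right).

Step 1: r(k) = 3*(4*k + 7)/(4*k + 3).
Factor: A=3; B=1; C=k + 3/4.
Need (3)·f(k+1) − (1)·f(k) = k + 3/4.
deg f ≤ 1 (via 0,0,1).
Match coefficients ⇒ f(k) = (4*k - 3)/8.
Get s_k = R·t_k = 3**k*(4*k - 3) with R(k) = B(k−1)f(k)/C(k) = (4*k - 3)/(2*(4*k + 3)).
s_(k+1) − s_k = 3**k*(8*k + 6) = t_k.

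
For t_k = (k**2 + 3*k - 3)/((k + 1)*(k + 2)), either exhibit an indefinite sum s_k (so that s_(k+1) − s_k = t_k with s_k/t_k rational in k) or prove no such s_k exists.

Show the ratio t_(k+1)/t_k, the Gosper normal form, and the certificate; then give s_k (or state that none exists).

Compute t_(k+1)/t_k: get (k + 1)*(3*k + (k + 1)**2)/((k + 3)*(k**2 + 3*k - 3)).
Gosper form: A/B · C(k+1)/C(k) with A=k + 1, B=k + 3, C=k**2 + 3*k - 3.
Need (k + 1)·f(k+1) − (k + 2)·f(k) = k**2 + 3*k - 3.
Degrees (1,1,2) ⇒ d ≤ 2.
Match coefficients ⇒ f(k) = k*(k - 4).
R(k) = B(k−1)·f(k)/C(k) = k*(k - 4)*(k + 2)/(k**2 + 3*k - 3); s_k = R·t_k = k*(k - 4)/(k + 1).
Δs = (k**2 + 3*k - 3)/(k**2 + 3*k + 2), as required.

s_k = k*(k - 4)/(k + 1)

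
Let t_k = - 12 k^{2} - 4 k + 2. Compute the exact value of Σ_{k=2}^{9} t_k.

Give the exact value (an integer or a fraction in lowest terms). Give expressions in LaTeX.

Step 1: r(k) = (6*k**2 + 14*k + 7)/(6*k**2 + 2*k - 1).
So A=1 and B=1, with C=k**2 + k/3 - 1/6.
f must satisfy (1)·f(k+1) − (1)·f(k) = k**2 + k/3 - 1/6.
From deg A=0, deg B=0, deg C=2: d=3.
Solve for f: f(k) = k*(2*k**2 - 2*k - 1)/6 (degree 3 ≤ 3).
Certificate R = B(k−1)f/C = k*(2*k**2 - 2*k - 1)/(6*k**2 + 2*k - 1) gives s_k = 2*k*(-2*k**2 + 2*k + 1).
Verify: -12*k**2 - 4*k + 2 matches t_k.
Σ_(k=2)^(9) t_k = s_(10) − s_(2) = -3580 − (-12) = -3568.

Σ = -3568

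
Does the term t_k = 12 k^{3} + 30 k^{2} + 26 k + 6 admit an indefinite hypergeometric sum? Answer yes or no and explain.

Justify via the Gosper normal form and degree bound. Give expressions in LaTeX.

The ratio is (6*k**3 + 33*k**2 + 61*k + 37)/(6*k**3 + 15*k**2 + 13*k + 3).
A = 1, B = 1, C = k**3 + 5*k**2/2 + 13*k/6 + 1/2.
Need (1)·f(k+1) − (1)·f(k) = k**3 + 5*k**2/2 + 13*k/6 + 1/2.
Bound: deg f ≤ 4.
Solve for f: f(k) = k*(3*k**3 + 4*k**2 + k - 2)/12 (degree 4 ≤ 4).
Certificate R = B(k−1)f/C = k*(3*k**3 + 4*k**2 + k - 2)/(2*(6*k**3 + 15*k**2 + 13*k + 3)) gives s_k = k*(3*k**3 + 4*k**2 + k - 2).
Check: Δs_k = 12*k**3 + 30*k**2 + 26*k + 6. ✓

Yes. s_k = k \left(3 k^{3} + 4 k^{2} + k - 2\right).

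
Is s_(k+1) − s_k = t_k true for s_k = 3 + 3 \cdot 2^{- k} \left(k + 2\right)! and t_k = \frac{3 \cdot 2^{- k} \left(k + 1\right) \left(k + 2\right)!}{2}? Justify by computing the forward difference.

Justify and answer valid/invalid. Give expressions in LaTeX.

Valid: the claim telescopes to t_k.

s_(k+1) = 3*2**(-k - 1)*factorial(k + 3) + 3
s_(k+1) − s_k = 3*(k + 1)*factorial(k + 2)/(2*2**k)
(s_(k+1) − s_k) − t_k = 0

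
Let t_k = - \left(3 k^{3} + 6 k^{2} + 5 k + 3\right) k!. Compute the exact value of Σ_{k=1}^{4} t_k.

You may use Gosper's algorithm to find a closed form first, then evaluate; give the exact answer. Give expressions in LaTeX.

Σ = -8521

t_(k+1)/t_k = (3*k**4 + 18*k**3 + 41*k**2 + 43*k + 17)/(3*k**3 + 6*k**2 + 5*k + 3).
Factor: A=k + 1; B=1; C=k**3 + 2*k**2 + 5*k/3 + 1.
Need (k + 1)·f(k+1) − (1)·f(k) = k**3 + 2*k**2 + 5*k/3 + 1.
d = 2 from the (1,0,3) case.
Match coefficients ⇒ f(k) = (3*k**2 - 4)/3.
Certificate R = B(k−1)f/C = (3*k**2 - 4)/(3*k**3 + 6*k**2 + 5*k + 3) gives s_k = -(3*k**2 - 4)*factorial(k).
Δs = -(3*k**3 + 6*k**2 + 5*k + 3)*factorial(k), as required.
Evaluate s at k=5 and k=1: -8520 and 1; difference -8521.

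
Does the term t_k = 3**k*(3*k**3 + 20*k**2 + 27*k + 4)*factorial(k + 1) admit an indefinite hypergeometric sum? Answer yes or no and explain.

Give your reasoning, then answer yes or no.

r(k) = 3*(3*k**4 + 35*k**3 + 134*k**2 + 206*k + 108)/(3*k**3 + 20*k**2 + 27*k + 4) after simplifying.
Take A(k)=3*k + 6, B(k)=1, C(k)=k**3 + 20*k**2/3 + 9*k + 4/3.
f must satisfy (3*k + 6)·f(k+1) − (1)·f(k) = k**3 + 20*k**2/3 + 9*k + 4/3.
d = 2 from the (1,0,3) case.
A polynomial solution: f(k) = (k - 1)*(k + 4)/3.
So s_k = (B(k−1)f/C)·t_k = ((k - 1)*(k + 4)/(3*k**3 + 20*k**2 + 27*k + 4))·t_k = 3**k*(k - 1)*(k + 4)*factorial(k + 1).
Δs = 3**k*(3*k**3 + 20*k**2 + 27*k + 4)*factorial(k + 1), as required.

Yes. s_k = 3**k*(k - 1)*(k + 4)*factorial(k + 1).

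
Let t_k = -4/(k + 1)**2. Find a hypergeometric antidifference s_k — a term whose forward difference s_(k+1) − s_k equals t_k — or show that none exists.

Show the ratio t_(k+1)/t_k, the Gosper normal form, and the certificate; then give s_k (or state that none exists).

r(k) = (k + 1)**2/(k + 2)**2 after simplifying.
Take A(k)=k**2 + 2*k + 1, B(k)=k**2 + 4*k + 4, C(k)=1.
Solve (k**2 + 2*k + 1)·f(k+1) − (k**2 + 2*k + 1)·f(k) = 1.
deg f ≤ 0 (via 2,2,0).
Put f(k) = c0: A·f(k+1) − B(k−1)·f(k) − C = -1; need -1 = 0 — inconsistent ⇒ no f, not summable.

not Gosper-summable; s_k does not exist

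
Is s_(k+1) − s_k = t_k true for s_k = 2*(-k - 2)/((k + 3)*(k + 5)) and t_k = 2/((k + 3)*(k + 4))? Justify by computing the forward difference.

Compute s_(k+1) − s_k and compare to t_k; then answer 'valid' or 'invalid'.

Invalid: residual 6*(-2*k - 9)/(k**4 + 18*k**3 + 119*k**2 + 342*k + 360) ≠ 0.

s_(k+1) = 2*(-k - 3)/((k + 4)*(k + 6))
s_(k+1) − s_k = 2*(k**2 + 5*k + 3)/(k**4 + 18*k**3 + 119*k**2 + 342*k + 360)
(s_(k+1) − s_k) − t_k = 6*(-2*k - 9)/(k**4 + 18*k**3 + 119*k**2 + 342*k + 360)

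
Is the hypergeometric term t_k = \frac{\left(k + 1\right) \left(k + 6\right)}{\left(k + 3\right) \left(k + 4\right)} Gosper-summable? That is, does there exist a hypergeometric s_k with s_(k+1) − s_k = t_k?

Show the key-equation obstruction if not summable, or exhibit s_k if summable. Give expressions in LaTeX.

Yes. s_k = \frac{k \left(k + 1\right)}{k + 3}.

t_(k+1)/t_k = (k + 2)*(k + 3)*(k + 7)/((k + 1)*(k + 5)*(k + 6)).
A = k + 3, B = k + 5, C = k**2 + 7*k + 6.
Key eq: (k + 3)·f(k+1) = (k + 4)·f(k) + (k**2 + 7*k + 6).
Bound: deg f ≤ 2.
Match coefficients ⇒ f(k) = k*(k + 1).
Certificate R = B(k−1)f/C = k*(k + 4)/(k + 6) gives s_k = k*(k + 1)/(k + 3).
s_(k+1) − s_k = (k**2 + 7*k + 6)/(k**2 + 7*k + 12) = t_k.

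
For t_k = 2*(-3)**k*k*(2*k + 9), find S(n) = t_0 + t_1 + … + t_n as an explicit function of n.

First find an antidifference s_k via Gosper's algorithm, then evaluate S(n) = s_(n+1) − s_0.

t_(k+1)/t_k = -3*(k + 1)*(2*k + 11)/(k*(2*k + 9)).
Gosper form: A/B · C(k+1)/C(k) with A=-3, B=1, C=k**2 + 9*k/2.
Solve (-3)·f(k+1) − (1)·f(k) = k**2 + 9*k/2.
d = 2 from the (0,0,2) case.
Solve for f: f(k) = -(k**2 + 3*k - 3)/4 (degree 2 ≤ 2).
Then R = B(k−1)f/C = -(k**2 + 3*k - 3)/(2*k*(2*k + 9)), so s_k = R(k)·t_k = (-3)**k*(-k**2 - 3*k + 3).
Check: Δs_k = 2*(-3)**k*k*(2*k + 9). ✓
Evaluate: s_(n+1) = 3*(-3)**n*(n**2 + 5*n + 1); subtract s_(0) = 3 ⇒ S(n) = 3*(-3)**n*n**2 + 15*(-3)**n*n + 3*(-3)**n - 3.

S(n) = 3*(-3)**n*n**2 + 15*(-3)**n*n + 3*(-3)**n - 3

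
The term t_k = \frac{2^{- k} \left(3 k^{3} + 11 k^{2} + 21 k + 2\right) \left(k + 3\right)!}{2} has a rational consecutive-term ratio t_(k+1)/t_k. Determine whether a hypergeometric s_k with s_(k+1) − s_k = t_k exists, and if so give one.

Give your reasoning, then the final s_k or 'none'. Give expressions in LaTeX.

s_k = 2^{- k} \left(3 k^{2} - k - 3\right) \left(k + 3\right)!

Step 1: r(k) = (3*k**4 + 32*k**3 + 132*k**2 + 245*k + 148)/(2*(3*k**3 + 11*k**2 + 21*k + 2)).
A = k/2 + 2, B = 1, C = k**3 + 11*k**2/3 + 7*k + 2/3.
Need (k/2 + 2)·f(k+1) − (1)·f(k) = k**3 + 11*k**2/3 + 7*k + 2/3.
From deg A=1, deg B=0, deg C=3: d=2.
Match coefficients ⇒ f(k) = 2*(3*k**2 - k - 3)/3.
R(k) = B(k−1)·f(k)/C(k) = 2*(3*k**2 - k - 3)/(3*k**3 + 11*k**2 + 21*k + 2); s_k = R·t_k = (3*k**2 - k - 3)*factorial(k + 3)/2**k.
Verify: (3*k**3 + 11*k**2 + 21*k + 2)*factorial(k + 3)/(2*2**k) matches t_k.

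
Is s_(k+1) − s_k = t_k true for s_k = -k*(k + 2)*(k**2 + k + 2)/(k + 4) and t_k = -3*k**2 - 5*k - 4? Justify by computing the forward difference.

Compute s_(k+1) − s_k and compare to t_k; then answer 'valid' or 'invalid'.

s_(k+1) = -(k + 1)*(k + 3)*(k + (k + 1)**2 + 3)/(k + 5)
s_(k+1) − s_k = (-3*k**4 - 28*k**3 - 77*k**2 - 92*k - 48)/(k**2 + 9*k + 20)
(s_(k+1) − s_k) − t_k = 4*(k**3 + 8*k**2 + 11*k + 8)/(k**2 + 9*k + 20)

Invalid: residual 4*(k**3 + 8*k**2 + 11*k + 8)/(k**2 + 9*k + 20) ≠ 0.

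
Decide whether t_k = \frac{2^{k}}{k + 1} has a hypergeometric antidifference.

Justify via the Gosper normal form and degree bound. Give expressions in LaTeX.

t_(k+1)/t_k = 2*(k + 1)/(k + 2).
Take A(k)=2*k + 2, B(k)=k + 2, C(k)=1.
Key eq: (2*k + 2)·f(k+1) = (k + 1)·f(k) + (1).
Degrees (1,1,0) ⇒ d ≤ -1.
deg f ≤ -1 is impossible — no certificate.

No; the degree bound rules out any f.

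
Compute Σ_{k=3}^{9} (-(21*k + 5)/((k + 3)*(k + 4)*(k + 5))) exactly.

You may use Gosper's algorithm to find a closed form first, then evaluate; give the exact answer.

t_(k+1)/t_k = (k + 3)*(21*k + 26)/((k + 6)*(21*k + 5)).
Factor: A=k + 3; B=k + 6; C=k + 5/21.
f must satisfy (k + 3)·f(k+1) − (k + 5)·f(k) = k + 5/21.
deg f ≤ 2 (via 1,1,1).
Coefficient equations give f(k) = k*(17*k - 7)/126.
R(k) = B(k−1)·f(k)/C(k) = k*(k + 5)*(17*k - 7)/(6*(21*k + 5)); s_k = R·t_k = k*(7 - 17*k)/(6*(k + 3)*(k + 4)).
Verify: (-21*k - 5)/(k**3 + 12*k**2 + 47*k + 60) matches t_k.
Evaluate s at k=10 and k=3: -815/546 and -11/21; difference -529/546.

Σ = -529/546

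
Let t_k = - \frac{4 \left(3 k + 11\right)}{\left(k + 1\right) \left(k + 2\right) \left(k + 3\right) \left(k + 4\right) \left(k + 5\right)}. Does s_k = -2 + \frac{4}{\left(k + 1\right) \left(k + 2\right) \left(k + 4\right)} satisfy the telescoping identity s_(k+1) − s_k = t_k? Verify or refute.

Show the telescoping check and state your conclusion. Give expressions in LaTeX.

valid (s_(k+1) − s_k reduces to t_k)

s_(k+1) = -2 + 4/((k + 2)*(k + 3)*(k + 5))
s_(k+1) − s_k = 4*(-3*k - 11)/(k**5 + 15*k**4 + 85*k**3 + 225*k**2 + 274*k + 120)
(s_(k+1) − s_k) − t_k = 0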